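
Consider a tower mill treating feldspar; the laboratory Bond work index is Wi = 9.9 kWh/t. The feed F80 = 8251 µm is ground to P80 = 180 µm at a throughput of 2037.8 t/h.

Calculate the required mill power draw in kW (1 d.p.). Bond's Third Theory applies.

W = 10·Wi·[P80^(−½) − F80^(−½)]
W = 10·9.9·(1/√180 − 1/√8251) = 10·9.9·(0.063527) = 6.2891 kWh/t
P = W·T = 6.2891·2037.8 = 12816.0 kW

P = 12816.0 kW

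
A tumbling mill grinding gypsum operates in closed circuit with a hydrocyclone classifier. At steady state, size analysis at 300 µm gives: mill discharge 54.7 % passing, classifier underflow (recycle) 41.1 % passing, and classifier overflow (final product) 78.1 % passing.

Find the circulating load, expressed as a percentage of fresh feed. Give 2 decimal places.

CL = 172.06 %

Balance %-passing 300 µm (r = R/F):
Fd + Rd = Ru + Fo ⇒ R/F = (o−d)/(d−u)
r = (78.1 − 54.7)/(54.7 − 41.1) = 23.4/13.6 = 1.7206
CL = 100·r = 172.06 %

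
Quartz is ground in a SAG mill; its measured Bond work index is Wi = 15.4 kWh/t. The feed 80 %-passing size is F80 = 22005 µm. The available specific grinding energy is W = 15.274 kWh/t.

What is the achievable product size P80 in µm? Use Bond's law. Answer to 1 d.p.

Bond:  W = 10 Wi (1/√P − 1/√F)
1/√P80 = 1/√F80 + W/(10·Wi)
  = 15.2740/(10·15.4) + 1/√22005 = 0.099182 + 0.006741 = 0.105923
P80 = (1/0.105923)² = 9.4408² = 89.13 µm

P80 = 89.1 µm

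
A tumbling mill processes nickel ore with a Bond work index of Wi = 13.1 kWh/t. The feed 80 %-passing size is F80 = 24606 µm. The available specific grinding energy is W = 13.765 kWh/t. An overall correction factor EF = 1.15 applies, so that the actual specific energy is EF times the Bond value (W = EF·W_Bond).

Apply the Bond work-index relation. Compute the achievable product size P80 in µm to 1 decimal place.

W = 10 Wi (1/√P80 − 1/√F80)  [Bond]
W_Bond = W / EF = 13.765 / 1.15 = 11.9696 kWh/t
P80^-0.5 = F80^-0.5 + W_Bond/(10 Wi)
  = 11.9696/(10·13.1) + 1/√24606 = 0.091371 + 0.006375 = 0.097746
P80 = (1/0.097746)² = 10.2306² = 104.67 µm

P80 = 104.7 µm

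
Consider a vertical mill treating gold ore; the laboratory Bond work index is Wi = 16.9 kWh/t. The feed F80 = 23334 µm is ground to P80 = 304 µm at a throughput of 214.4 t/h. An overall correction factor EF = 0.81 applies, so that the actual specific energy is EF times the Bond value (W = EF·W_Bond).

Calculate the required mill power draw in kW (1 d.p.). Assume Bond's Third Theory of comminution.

W_Bond = 10·Wi·(1/√P₈₀ − 1/√F₈₀)
W = 10·16.9·(1/√304 − 1/√23334) = 10·16.9·(0.050807) = 8.5865 kWh/t
Corrected W = EF·W_Bond = 0.81·8.5865 = 6.9550 kWh/t
Power = W × throughput = 6.9550 kWh/t × 214.4 t/h = 1491.2 kW

P = 1491.2 kW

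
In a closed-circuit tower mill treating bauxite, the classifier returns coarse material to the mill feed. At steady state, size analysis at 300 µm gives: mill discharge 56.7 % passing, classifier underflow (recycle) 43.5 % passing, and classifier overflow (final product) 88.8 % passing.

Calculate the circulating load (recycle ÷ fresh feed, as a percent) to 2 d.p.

CL = 243.18 %

Let r = R/F. Size balance at 300 µm:
(1+r)·d = r·u + o ⇒ r = (o−d)/(d−u)
r = (88.8 − 56.7)/(56.7 − 43.5) = 32.1/13.2 = 2.4318
CL = 100·r = 243.18 %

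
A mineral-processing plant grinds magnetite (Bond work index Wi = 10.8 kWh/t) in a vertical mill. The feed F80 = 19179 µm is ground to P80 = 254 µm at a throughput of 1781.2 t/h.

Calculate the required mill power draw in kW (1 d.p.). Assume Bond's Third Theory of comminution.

P = 10681.3 kW

W_Bond = 10·Wi·(1/√P₈₀ − 1/√F₈₀)
W = 10·10.8·(1/√254 − 1/√19179) = 10·10.8·(0.055525) = 5.9967 kWh/t
Power = W × throughput = 5.9967 kWh/t × 1781.2 t/h = 10681.3 kW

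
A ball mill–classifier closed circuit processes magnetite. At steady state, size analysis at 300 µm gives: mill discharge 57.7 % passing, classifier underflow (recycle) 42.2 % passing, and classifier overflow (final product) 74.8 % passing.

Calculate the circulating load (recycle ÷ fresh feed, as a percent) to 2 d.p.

Two-product formula at 300 µm:
(1+r)·d = r·u + o ⇒ r = (o−d)/(d−u)
r = (74.8 − 57.7)/(57.7 − 42.2) = 17.1/15.5 = 1.1032
CL = 100·r = 110.32 %

CL = 110.32 %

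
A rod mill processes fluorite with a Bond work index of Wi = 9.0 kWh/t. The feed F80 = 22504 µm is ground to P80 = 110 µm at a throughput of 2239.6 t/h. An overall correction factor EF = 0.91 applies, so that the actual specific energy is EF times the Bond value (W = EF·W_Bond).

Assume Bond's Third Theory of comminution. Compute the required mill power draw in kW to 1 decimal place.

Bond:  W = 10 Wi (1/√P − 1/√F)
W = 10·9.0·(1/√110 − 1/√22504) = 10·9.0·(0.088680) = 7.9812 kWh/t
W_actual = 0.91 × 7.9812 = 7.2629 kWh/t
Power = W × throughput = 7.2629 kWh/t × 2239.6 t/h = 16266.0 kW

P = 16266.0 kW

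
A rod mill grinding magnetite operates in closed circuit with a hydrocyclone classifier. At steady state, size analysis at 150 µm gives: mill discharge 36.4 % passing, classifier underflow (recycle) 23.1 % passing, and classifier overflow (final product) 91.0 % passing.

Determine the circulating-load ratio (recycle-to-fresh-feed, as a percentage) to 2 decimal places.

CL = 410.53 %

Classifier node, passing 150 µm:
Fd + Rd = Ru + Fo ⇒ R/F = (o−d)/(d−u)
r = (91.0 − 36.4)/(36.4 − 23.1) = 54.6/13.3 = 4.1053
CL = 100·r = 410.53 %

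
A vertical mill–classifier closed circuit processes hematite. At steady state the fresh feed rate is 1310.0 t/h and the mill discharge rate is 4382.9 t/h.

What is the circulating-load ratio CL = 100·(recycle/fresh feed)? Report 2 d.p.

M = F + R at steady state, so:
R = M − F = 4382.9 − 1310.0 = 3072.9 t/h
CL = 100·R/F = 100·3072.9/1310.0 = 234.57 %

CL = 234.57 %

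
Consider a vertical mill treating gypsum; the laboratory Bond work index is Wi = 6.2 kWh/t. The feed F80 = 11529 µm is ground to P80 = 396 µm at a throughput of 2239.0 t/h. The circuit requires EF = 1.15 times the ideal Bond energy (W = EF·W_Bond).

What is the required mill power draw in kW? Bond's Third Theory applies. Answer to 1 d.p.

W = 10 Wi (1/√P80 − 1/√F80)  [Bond]
W = 10·6.2·(1/√396 − 1/√11529) = 10·6.2·(0.040939) = 2.5382 kWh/t
W_actual = 1.15 × 2.5382 = 2.9189 kWh/t
P = W·T = 2.9189·2239.0 = 6535.5 kW

P = 6535.5 kW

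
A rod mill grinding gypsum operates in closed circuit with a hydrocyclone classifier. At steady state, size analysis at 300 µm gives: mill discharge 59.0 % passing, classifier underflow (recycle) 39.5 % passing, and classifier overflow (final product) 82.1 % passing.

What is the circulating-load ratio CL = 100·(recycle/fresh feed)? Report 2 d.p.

Mass balance on the −300 µm fraction:
r = (o − d)/(d − u)
r = (82.1 − 59.0)/(59.0 − 39.5) = 23.1/19.5 = 1.1846
CL = 100·r = 118.46 %

CL = 118.46 %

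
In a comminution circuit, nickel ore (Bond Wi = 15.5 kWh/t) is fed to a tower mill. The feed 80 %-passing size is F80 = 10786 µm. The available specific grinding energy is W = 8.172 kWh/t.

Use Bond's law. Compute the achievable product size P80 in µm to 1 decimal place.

P80 = 257.2 µm

Bond:  W = 10 Wi (1/√P − 1/√F)
P80^-0.5 = F80^-0.5 + W/(10 Wi)
  = 8.1720/(10·15.5) + 1/√10786 = 0.052723 + 0.009629 = 0.062351
P80 = (1/0.062351)² = 16.0382² = 257.22 µm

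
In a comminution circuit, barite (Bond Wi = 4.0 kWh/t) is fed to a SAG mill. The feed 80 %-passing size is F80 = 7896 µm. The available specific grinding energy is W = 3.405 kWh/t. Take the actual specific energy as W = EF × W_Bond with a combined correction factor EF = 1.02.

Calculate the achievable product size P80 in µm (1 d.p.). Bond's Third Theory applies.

P80 = 111.5 µm

W = 10 Wi (1/√P80 − 1/√F80)  [Bond]
W_Bond = W / EF = 3.405 / 1.02 = 3.3382 kWh/t
P80^-0.5 = F80^-0.5 + W_Bond/(10 Wi)
  = 3.3382/(10·4.0) + 1/√7896 = 0.083456 + 0.011254 = 0.094710
P80 = (1/0.094710)² = 10.5586² = 111.48 µm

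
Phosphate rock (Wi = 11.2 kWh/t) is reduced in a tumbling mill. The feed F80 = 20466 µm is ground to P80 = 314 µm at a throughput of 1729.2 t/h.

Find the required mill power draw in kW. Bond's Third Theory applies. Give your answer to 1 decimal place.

W = 10·Wi·[P80^(−½) − F80^(−½)]
W = 10·11.2·(1/√314 − 1/√20466) = 10·11.2·(0.049443) = 5.5376 kWh/t
P_mill = W·ṁ = 5.5376·1729.2 = 9575.7 kW

P = 9575.7 kW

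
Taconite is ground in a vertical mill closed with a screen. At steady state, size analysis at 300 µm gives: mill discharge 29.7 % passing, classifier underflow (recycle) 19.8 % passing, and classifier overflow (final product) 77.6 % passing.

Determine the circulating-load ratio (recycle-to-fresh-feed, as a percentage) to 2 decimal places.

CL = 483.84 %

Two-product formula at 300 µm:
r = (o − d)/(d − u)
r = (77.6 − 29.7)/(29.7 − 19.8) = 47.9/9.9 = 4.8384
CL = 100·r = 483.84 %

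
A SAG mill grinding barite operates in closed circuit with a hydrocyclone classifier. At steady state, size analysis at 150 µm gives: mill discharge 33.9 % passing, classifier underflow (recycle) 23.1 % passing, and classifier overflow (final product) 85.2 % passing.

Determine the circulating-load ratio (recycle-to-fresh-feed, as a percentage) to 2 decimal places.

CL = 475.00 %

Two-product formula at 150 µm:
r = (o − d)/(d − u)
r = (85.2 − 33.9)/(33.9 − 23.1) = 51.3/10.8 = 4.7500
CL = 100·r = 475.00 %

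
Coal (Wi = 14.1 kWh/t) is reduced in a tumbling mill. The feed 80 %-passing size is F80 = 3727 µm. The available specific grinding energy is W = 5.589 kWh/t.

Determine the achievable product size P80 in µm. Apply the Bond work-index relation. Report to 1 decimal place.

P80 = 318.7 µm

W = 10 Wi (P80^-0.5 − F80^-0.5)
1/√P80 = 1/√F80 + W/(10·Wi)
  = 5.5890/(10·14.1) + 1/√3727 = 0.039638 + 0.016380 = 0.056019
P80 = (1/0.056019)² = 17.8512² = 318.67 µm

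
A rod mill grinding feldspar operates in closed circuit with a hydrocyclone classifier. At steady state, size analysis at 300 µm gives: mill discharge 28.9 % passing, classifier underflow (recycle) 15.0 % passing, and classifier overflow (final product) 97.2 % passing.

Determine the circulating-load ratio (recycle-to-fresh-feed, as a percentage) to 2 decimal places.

Mass balance on the −300 µm fraction:
(1+r)·d = r·u + o ⇒ r = (o−d)/(d−u)
r = (97.2 − 28.9)/(28.9 − 15.0) = 68.3/13.9 = 4.9137
CL = 100·r = 491.37 %

CL = 491.37 %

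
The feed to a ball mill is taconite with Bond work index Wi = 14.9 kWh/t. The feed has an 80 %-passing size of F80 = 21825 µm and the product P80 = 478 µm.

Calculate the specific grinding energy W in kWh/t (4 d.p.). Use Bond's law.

W = 10·Wi·[P80^(−½) − F80^(−½)]
1/√478 = 0.045739;  1/√21825 = 0.006769
W = 10·14.9·(0.045739 − 0.006769) = 5.8065 kWh/t

W = 5.8065 kWh/t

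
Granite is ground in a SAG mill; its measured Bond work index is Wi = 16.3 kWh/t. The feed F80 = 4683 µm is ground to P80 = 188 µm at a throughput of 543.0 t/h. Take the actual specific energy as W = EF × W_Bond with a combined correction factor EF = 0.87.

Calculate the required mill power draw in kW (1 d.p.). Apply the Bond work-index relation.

Bond:  W = 10 Wi (1/√P − 1/√F)
W = 10·16.3·(1/√188 − 1/√4683) = 10·16.3·(0.058320) = 9.5061 kWh/t
Corrected W = EF·W_Bond = 0.87·9.5061 = 8.2703 kWh/t
P_mill = W·ṁ = 8.2703·543.0 = 4490.8 kW

P = 4490.8 kW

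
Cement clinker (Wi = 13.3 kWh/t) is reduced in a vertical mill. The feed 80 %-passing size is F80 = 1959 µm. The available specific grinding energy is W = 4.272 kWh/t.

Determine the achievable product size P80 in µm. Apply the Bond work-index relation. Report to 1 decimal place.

Bond: W = 10·Wi·(1/√P80 − 1/√F80)
⇒ 1/√P80 = W/(10 Wi) + 1/√F80
  = 4.2720/(10·13.3) + 1/√1959 = 0.032120 + 0.022593 = 0.054714
P80 = (1/0.054714)² = 18.2769² = 334.05 µm

P80 = 334.0 µm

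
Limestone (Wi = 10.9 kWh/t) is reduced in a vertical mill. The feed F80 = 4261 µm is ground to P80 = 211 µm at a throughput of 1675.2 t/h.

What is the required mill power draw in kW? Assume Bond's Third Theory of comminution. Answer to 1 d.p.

W_Bond = 10·Wi·(1/√P₈₀ − 1/√F₈₀)
W = 10·10.9·(1/√211 − 1/√4261) = 10·10.9·(0.053523) = 5.8340 kWh/t
Power = W × throughput = 5.8340 kWh/t × 1675.2 t/h = 9773.2 kW

P = 9773.2 kW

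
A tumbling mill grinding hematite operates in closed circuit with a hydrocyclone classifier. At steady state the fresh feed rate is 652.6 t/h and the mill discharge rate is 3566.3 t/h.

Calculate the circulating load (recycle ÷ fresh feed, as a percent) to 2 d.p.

Steady state: M = F + R.
R = M − F = 3566.3 − 652.6 = 2913.7 t/h
CL = 100·R/F = 100·2913.7/652.6 = 446.48 %

CL = 446.48 %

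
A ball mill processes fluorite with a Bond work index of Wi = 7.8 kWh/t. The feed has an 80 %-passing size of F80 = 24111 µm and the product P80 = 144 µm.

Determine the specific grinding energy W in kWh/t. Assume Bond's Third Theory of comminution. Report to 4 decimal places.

W = 5.9977 kWh/t

Bond: W = 10·Wi·(1/√P80 − 1/√F80)
1/√144 = 0.083333;  1/√24111 = 0.006440
W = 10·7.8·(0.083333 − 0.006440) = 5.9977 kWh/t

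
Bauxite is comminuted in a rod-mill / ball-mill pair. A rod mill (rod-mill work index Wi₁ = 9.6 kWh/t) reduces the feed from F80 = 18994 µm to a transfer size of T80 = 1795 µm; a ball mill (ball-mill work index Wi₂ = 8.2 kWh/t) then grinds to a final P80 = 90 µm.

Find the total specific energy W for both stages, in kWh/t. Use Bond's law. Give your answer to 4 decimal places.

W = 8.2774 kWh/t

W = 10 Wi (P80^-0.5 − F80^-0.5)
Stage 1 (18994→1795 µm, Wi₁=9.6): W₁ = 10·9.6·(0.023603 − 0.007256) = 1.5693 kWh/t
Stage 2 (1795→90 µm, Wi₂=8.2): W₂ = 10·8.2·(0.105409 − 0.023603) = 6.7081 kWh/t
W = W₁ + W₂ = 1.5693 + 6.7081 = 8.2774 kWh/t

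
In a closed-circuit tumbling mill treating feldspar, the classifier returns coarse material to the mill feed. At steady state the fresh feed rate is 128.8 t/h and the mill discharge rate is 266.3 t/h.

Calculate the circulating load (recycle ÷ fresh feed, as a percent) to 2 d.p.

CL = 106.75 %

Mill node: discharge = fresh + recycle.
R = M − F = 266.3 − 128.8 = 137.5 t/h
CL = 100·R/F = 100·137.5/128.8 = 106.75 %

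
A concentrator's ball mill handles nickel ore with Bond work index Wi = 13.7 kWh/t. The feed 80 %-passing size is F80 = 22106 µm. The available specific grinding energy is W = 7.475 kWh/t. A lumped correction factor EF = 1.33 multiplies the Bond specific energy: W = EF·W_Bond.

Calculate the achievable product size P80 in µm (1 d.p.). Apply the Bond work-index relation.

P80 = 438.6 µm

W = 10 Wi (P80^-0.5 − F80^-0.5)
W_Bond = W / EF = 7.475 / 1.33 = 5.6203 kWh/t
⇒ 1/√P80 = W_Bond/(10 Wi) + 1/√F80
  = 5.6203/(10·13.7) + 1/√22106 = 0.041024 + 0.006726 = 0.047750
P80 = (1/0.047750)² = 20.9424² = 438.59 µm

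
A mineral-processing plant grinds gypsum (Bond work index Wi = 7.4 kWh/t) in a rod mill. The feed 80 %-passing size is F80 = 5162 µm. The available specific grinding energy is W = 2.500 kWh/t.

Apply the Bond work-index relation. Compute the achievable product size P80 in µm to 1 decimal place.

P80 = 439.5 µm

W = 10 Wi (P80^-0.5 − F80^-0.5)
⇒ 1/√P80 = W/(10·Wi) + 1/√F80
  = 2.5000/(10·7.4) + 1/√5162 = 0.033784 + 0.013918 = 0.047702
P80 = (1/0.047702)² = 20.9634² = 439.46 µm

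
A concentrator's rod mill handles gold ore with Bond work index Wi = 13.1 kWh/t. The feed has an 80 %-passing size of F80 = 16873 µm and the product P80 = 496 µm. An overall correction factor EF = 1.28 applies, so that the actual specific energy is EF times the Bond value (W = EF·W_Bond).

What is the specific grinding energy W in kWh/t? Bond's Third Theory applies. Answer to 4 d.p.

W = 6.2382 kWh/t

W = 10 Wi (1/√P80 − 1/√F80)  [Bond]
1/√496 = 0.044901;  1/√16873 = 0.007698
W = 10·13.1·(0.044901 − 0.007698) = 4.8736 kWh/t
Apply correction: 4.8736 × 1.28 = 6.2382 kWh/t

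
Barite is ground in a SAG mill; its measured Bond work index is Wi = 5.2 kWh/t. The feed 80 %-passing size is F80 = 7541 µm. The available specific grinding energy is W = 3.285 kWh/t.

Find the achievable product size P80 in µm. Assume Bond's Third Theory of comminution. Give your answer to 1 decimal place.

P80 = 179.3 µm

Bond: W = 10·Wi·(1/√P80 − 1/√F80)
⇒ 1/√P80 = W/(10 Wi) + 1/√F80
  = 3.2850/(10·5.2) + 1/√7541 = 0.063173 + 0.011516 = 0.074689
P80 = (1/0.074689)² = 13.3889² = 179.26 µm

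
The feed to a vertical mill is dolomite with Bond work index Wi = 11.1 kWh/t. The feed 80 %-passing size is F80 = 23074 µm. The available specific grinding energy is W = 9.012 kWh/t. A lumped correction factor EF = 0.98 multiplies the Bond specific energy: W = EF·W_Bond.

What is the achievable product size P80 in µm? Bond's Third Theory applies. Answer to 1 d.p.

Bond:  W = 10 Wi (1/√P − 1/√F)
W_Bond = W / EF = 9.012 / 0.98 = 9.1959 kWh/t
1/√P80 = 1/√F80 + W_Bond/(10·Wi)
  = 9.1959/(10·11.1) + 1/√23074 = 0.082846 + 0.006583 = 0.089429
P80 = (1/0.089429)² = 11.1820² = 125.04 µm

P80 = 125.0 µm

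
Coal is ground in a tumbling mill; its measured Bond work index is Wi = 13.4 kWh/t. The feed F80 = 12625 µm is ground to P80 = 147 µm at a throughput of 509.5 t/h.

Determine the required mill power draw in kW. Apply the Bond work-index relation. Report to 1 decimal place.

P = 5023.4 kW

W = 10 Wi (P80^-0.5 − F80^-0.5)
W = 10·13.4·(1/√147 − 1/√12625) = 10·13.4·(0.073579) = 9.8595 kWh/t
P_mill = W·ṁ = 9.8595·509.5 = 5023.4 kW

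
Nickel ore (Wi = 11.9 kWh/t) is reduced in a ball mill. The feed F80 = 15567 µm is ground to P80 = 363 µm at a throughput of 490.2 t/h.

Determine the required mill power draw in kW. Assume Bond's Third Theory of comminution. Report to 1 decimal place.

W = 10·Wi·[P80^(−½) − F80^(−½)]
W = 10·11.9·(1/√363 − 1/√15567) = 10·11.9·(0.044471) = 5.2921 kWh/t
P = W·T = 5.2921·490.2 = 2594.2 kW

P = 2594.2 kW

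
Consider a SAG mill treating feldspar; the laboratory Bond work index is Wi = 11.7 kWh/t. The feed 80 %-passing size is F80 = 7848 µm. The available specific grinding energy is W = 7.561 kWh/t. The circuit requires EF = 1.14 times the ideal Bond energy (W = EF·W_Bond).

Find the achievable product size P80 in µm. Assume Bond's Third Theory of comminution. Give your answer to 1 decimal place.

P80 = 216.4 µm

W = 10 Wi (1/√P80 − 1/√F80)  [Bond]
W_Bond = W / EF = 7.561 / 1.14 = 6.6325 kWh/t
P80^(−½) = W_Bond/(10 Wi) + F80^(−½)
  = 6.6325/(10·11.7) + 1/√7848 = 0.056688 + 0.011288 = 0.067976
P80 = (1/0.067976)² = 14.7111² = 216.42 µm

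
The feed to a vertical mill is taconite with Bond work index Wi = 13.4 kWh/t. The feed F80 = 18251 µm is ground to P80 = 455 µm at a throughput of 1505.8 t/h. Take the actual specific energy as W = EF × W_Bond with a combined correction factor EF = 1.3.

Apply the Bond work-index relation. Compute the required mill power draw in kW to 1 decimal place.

P = 10355.6 kW

Bond:  W = 10 Wi (1/√P − 1/√F)
W = 10·13.4·(1/√455 − 1/√18251) = 10·13.4·(0.039479) = 5.2901 kWh/t
With EF = 1.3: W = 5.2901·1.3 = 6.8772 kWh/t
P = W·T = 6.8772·1505.8 = 10355.6 kW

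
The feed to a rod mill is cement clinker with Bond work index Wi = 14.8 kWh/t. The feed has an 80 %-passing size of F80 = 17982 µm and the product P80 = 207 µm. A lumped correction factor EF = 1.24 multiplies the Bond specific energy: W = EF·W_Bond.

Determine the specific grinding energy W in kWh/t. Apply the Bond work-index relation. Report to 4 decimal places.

W = 11.3870 kWh/t

Bond:  W = 10 Wi (1/√P − 1/√F)
1/√207 = 0.069505;  1/√17982 = 0.007457
W = 10·14.8·(0.069505 − 0.007457) = 9.1830 kWh/t
Apply correction: 9.1830 × 1.24 = 11.3870 kWh/t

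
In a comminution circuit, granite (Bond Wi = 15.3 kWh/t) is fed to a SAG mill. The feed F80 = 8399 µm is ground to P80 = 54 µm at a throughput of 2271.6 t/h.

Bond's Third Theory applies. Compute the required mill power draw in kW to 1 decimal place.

W = 10 Wi / √P80 − 10 Wi / √F80
W = 10·15.3·(1/√54 − 1/√8399) = 10·15.3·(0.125171) = 19.1512 kWh/t
Mill draw = 19.1512 × 2271.6 = 43503.9 kW

P = 43503.9 kW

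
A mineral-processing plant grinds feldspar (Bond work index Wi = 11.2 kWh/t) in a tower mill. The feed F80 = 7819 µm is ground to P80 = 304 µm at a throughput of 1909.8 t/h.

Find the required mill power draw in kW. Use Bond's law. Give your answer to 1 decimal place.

W_Bond = 10·Wi·(1/√P₈₀ − 1/√F₈₀)
W = 10·11.2·(1/√304 − 1/√7819) = 10·11.2·(0.046045) = 5.1570 kWh/t
Mill draw = 5.1570 × 1909.8 = 9848.9 kW

P = 9848.9 kW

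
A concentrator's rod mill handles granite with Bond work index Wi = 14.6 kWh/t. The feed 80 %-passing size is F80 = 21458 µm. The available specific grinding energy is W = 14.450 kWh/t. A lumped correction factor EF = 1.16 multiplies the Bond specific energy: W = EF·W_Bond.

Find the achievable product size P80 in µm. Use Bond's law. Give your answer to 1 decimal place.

P80 = 117.8 µm

W = 10·Wi·(P80^(-½) − F80^(-½))
W_Bond = W / EF = 14.450 / 1.16 = 12.4569 kWh/t
⇒ 1/√P80 = W_Bond/(10 Wi) + 1/√F80
  = 12.4569/(10·14.6) + 1/√21458 = 0.085321 + 0.006827 = 0.092148
P80 = (1/0.092148)² = 10.8521² = 117.77 µm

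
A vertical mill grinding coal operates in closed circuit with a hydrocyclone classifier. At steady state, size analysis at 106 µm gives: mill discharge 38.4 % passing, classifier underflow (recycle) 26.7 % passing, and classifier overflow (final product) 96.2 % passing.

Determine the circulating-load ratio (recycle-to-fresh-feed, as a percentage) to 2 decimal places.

CL = 494.02 %

Classifier node, passing 106 µm:
r = (o − d)/(d − u)
r = (96.2 − 38.4)/(38.4 − 26.7) = 57.8/11.7 = 4.9402
CL = 100·r = 494.02 %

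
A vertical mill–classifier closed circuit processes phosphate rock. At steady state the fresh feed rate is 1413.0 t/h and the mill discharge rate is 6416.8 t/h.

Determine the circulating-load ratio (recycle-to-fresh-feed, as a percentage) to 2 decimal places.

Mill node: discharge = fresh + recycle.
R = M − F = 6416.8 − 1413.0 = 5003.8 t/h
CL = 100·R/F = 100·5003.8/1413.0 = 354.13 %

CL = 354.13 %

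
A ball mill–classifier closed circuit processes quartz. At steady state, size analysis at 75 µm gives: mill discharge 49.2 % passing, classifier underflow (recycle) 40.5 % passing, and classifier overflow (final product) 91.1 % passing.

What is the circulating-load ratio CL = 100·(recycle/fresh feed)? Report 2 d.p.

CL = 481.61 %

Mass balance on the −75 µm fraction:
r = (o − d)/(d − u)
r = (91.1 − 49.2)/(49.2 − 40.5) = 41.9/8.7 = 4.8161
CL = 100·r = 481.61 %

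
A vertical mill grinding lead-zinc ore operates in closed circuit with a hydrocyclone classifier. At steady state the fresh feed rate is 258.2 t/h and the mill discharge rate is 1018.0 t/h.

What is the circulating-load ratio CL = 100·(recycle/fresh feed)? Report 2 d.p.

CL = 294.27 %

M = F + R at steady state, so:
R = M − F = 1018.0 − 258.2 = 759.8 t/h
CL = 100·R/F = 100·759.8/258.2 = 294.27 %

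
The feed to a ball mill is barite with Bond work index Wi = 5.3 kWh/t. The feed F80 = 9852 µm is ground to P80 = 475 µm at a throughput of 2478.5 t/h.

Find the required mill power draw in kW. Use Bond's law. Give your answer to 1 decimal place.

P = 4703.8 kW

Bond:  W = 10 Wi (1/√P − 1/√F)
W = 10·5.3·(1/√475 − 1/√9852) = 10·5.3·(0.035808) = 1.8978 kWh/t
P = W·T = 1.8978·2478.5 = 4703.8 kW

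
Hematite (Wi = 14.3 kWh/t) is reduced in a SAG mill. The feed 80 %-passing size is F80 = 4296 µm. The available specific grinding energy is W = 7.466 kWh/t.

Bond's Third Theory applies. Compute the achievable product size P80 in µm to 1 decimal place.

Bond: W = 10·Wi·(1/√P80 − 1/√F80)
P80^(−½) = W/(10 Wi) + F80^(−½)
  = 7.4660/(10·14.3) + 1/√4296 = 0.052210 + 0.015257 = 0.067467
P80 = (1/0.067467)² = 14.8221² = 219.70 µm

P80 = 219.7 µm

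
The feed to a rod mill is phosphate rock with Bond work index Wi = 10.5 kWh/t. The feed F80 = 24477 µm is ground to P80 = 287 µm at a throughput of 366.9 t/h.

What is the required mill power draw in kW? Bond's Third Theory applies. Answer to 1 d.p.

P = 2027.8 kW

W = 10 Wi / √P80 − 10 Wi / √F80
W = 10·10.5·(1/√287 − 1/√24477) = 10·10.5·(0.052636) = 5.5268 kWh/t
P = W·T = 5.5268·366.9 = 2027.8 kW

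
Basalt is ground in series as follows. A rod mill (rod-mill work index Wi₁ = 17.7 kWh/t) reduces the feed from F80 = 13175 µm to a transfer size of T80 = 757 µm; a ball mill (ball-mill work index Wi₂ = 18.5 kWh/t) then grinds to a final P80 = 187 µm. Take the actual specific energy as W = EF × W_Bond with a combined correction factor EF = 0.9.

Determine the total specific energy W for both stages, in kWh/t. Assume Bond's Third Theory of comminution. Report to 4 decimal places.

W = 10.5262 kWh/t

W = 10·Wi·[P80^(−½) − F80^(−½)]
Stage 1 (13175→757 µm, Wi₁=17.7): W₁ = 10·17.7·(0.036346 − 0.008712) = 4.8911 kWh/t
Stage 2 (757→187 µm, Wi₂=18.5): W₂ = 10·18.5·(0.073127 − 0.036346) = 6.8046 kWh/t
W = W₁ + W₂ = 4.8911 + 6.8046 = 11.6957 kWh/t
With EF = 0.9: W = 11.6957·0.9 = 10.5262 kWh/t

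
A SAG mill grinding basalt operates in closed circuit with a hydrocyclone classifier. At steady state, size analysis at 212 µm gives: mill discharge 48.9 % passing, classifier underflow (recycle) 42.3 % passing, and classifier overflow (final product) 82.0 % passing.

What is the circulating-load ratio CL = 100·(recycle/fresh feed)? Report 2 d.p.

CL = 501.52 %

Balance %-passing 212 µm (r = R/F):
r = (o − d)/(d − u)
r = (82.0 − 48.9)/(48.9 − 42.3) = 33.1/6.6 = 5.0152
CL = 100·r = 501.52 %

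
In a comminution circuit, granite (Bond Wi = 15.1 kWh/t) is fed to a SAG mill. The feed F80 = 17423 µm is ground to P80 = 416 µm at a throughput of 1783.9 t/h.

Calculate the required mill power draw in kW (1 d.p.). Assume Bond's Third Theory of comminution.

P = 11166.2 kW

Bond:  W = 10 Wi (1/√P − 1/√F)
W = 10·15.1·(1/√416 − 1/√17423) = 10·15.1·(0.041453) = 6.2594 kWh/t
Power = W × throughput = 6.2594 kWh/t × 1783.9 t/h = 11166.2 kW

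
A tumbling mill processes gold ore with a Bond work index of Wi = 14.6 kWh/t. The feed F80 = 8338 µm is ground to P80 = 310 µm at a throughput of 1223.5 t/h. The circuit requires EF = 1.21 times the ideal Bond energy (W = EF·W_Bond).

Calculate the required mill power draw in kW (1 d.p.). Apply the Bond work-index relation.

Bond:  W = 10 Wi (1/√P − 1/√F)
W = 10·14.6·(1/√310 − 1/√8338) = 10·14.6·(0.045845) = 6.6933 kWh/t
With EF = 1.21: W = 6.6933·1.21 = 8.0989 kWh/t
Mill draw = 8.0989 × 1223.5 = 9909.1 kW

P = 9909.1 kW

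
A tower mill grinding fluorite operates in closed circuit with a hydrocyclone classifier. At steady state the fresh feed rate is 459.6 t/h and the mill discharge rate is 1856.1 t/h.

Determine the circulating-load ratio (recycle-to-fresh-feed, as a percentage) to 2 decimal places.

Discharge = new feed + return, hence
R = M − F = 1856.1 − 459.6 = 1396.5 t/h
CL = 100·R/F = 100·1396.5/459.6 = 303.85 %

CL = 303.85 %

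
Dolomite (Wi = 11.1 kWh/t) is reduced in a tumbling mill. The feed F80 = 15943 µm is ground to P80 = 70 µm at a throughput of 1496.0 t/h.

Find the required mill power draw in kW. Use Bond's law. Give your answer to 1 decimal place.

P = 18532.4 kW

Bond:  W = 10 Wi (1/√P − 1/√F)
W = 10·11.1·(1/√70 − 1/√15943) = 10·11.1·(0.111603) = 12.3879 kWh/t
P_mill = W·ṁ = 12.3879·1496.0 = 18532.4 kW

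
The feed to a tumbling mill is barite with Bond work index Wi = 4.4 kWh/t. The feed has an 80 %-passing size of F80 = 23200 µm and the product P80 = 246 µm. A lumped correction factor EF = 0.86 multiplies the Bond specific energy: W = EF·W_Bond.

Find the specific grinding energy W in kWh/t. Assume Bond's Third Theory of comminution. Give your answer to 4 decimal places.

W_Bond = 10·Wi·(1/√P₈₀ − 1/√F₈₀)
1/√246 = 0.063758;  1/√23200 = 0.006565
W = 10·4.4·(0.063758 − 0.006565) = 2.5165 kWh/t
With EF = 0.86: W = 2.5165·0.86 = 2.1642 kWh/t

W = 2.1642 kWh/t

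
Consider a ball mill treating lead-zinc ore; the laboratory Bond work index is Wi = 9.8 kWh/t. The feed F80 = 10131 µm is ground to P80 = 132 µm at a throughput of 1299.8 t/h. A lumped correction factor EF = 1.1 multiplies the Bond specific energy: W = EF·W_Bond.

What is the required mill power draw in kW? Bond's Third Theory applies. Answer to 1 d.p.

P = 10803.6 kW

W = 10 Wi (P80^-0.5 − F80^-0.5)
W = 10·9.8·(1/√132 − 1/√10131) = 10·9.8·(0.077104) = 7.5562 kWh/t
With EF = 1.1: W = 7.5562·1.1 = 8.3118 kWh/t
Power = W × throughput = 8.3118 kWh/t × 1299.8 t/h = 10803.6 kW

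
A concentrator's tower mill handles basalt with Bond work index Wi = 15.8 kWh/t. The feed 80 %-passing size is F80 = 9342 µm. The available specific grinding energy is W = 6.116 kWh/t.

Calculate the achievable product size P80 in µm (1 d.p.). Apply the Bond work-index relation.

W = 10 Wi (1/√P80 − 1/√F80)  [Bond]
P80^-0.5 = F80^-0.5 + W/(10 Wi)
  = 6.1160/(10·15.8) + 1/√9342 = 0.038709 + 0.010346 = 0.049055
P80 = (1/0.049055)² = 20.3853² = 415.56 µm

P80 = 415.6 µm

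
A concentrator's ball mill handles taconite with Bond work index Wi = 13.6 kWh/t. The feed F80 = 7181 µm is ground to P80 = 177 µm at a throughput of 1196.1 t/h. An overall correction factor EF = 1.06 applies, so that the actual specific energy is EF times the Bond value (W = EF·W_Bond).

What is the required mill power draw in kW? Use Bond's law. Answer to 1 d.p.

W_Bond = 10·Wi·(1/√P₈₀ − 1/√F₈₀)
W = 10·13.6·(1/√177 − 1/√7181) = 10·13.6·(0.063364) = 8.6175 kWh/t
W_actual = 1.06 × 8.6175 = 9.1345 kWh/t
Power = W × throughput = 9.1345 kWh/t × 1196.1 t/h = 10925.8 kW

P = 10925.8 kW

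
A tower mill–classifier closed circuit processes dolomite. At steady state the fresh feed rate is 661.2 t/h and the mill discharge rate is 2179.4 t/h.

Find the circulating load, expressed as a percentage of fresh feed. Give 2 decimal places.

CL = 229.61 %

Steady state: M = F + R.
R = M − F = 2179.4 − 661.2 = 1518.2 t/h
CL = 100·R/F = 100·1518.2/661.2 = 229.61 %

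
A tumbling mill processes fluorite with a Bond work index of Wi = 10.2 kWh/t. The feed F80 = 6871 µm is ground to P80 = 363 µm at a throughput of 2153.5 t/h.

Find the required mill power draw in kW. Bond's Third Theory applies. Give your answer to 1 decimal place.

Bond: W = 10·Wi·(1/√P80 − 1/√F80)
W = 10·10.2·(1/√363 − 1/√6871) = 10·10.2·(0.040422) = 4.1231 kWh/t
P = W·T = 4.1231·2153.5 = 8879.1 kW

P = 8879.1 kW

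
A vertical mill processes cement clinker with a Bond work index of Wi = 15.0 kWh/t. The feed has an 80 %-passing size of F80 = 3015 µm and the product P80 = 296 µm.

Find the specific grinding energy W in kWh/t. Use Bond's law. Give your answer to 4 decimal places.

W = 10·Wi·[P80^(−½) − F80^(−½)]
1/√296 = 0.058124;  1/√3015 = 0.018212
W = 10·15.0·(0.058124 − 0.018212) = 5.9868 kWh/t

W = 5.9868 kWh/t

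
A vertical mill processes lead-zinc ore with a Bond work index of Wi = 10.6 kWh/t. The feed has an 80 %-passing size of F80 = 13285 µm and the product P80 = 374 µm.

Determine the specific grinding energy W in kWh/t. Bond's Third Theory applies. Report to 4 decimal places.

W = 4.5615 kWh/t

W = 10 Wi (1/√P80 − 1/√F80)  [Bond]
1/√374 = 0.051709;  1/√13285 = 0.008676
W = 10·10.6·(0.051709 − 0.008676) = 4.5615 kWh/t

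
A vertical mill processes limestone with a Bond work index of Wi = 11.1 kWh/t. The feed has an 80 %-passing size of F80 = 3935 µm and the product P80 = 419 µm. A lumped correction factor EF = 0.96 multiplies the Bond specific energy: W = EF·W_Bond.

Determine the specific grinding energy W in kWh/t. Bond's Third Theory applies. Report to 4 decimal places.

W = 3.5071 kWh/t

W = 10 Wi (P80^-0.5 − F80^-0.5)
1/√419 = 0.048853;  1/√3935 = 0.015941
W = 10·11.1·(0.048853 − 0.015941) = 3.6532 kWh/t
Corrected W = EF·W_Bond = 0.96·3.6532 = 3.5071 kWh/t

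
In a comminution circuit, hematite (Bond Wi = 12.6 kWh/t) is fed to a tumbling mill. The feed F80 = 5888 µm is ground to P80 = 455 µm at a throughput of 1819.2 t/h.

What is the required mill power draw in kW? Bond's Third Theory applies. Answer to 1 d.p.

P = 7758.7 kW

W = 10 Wi (P80^-0.5 − F80^-0.5)
W = 10·12.6·(1/√455 − 1/√5888) = 10·12.6·(0.033849) = 4.2649 kWh/t
P = W·T = 4.2649·1819.2 = 7758.7 kW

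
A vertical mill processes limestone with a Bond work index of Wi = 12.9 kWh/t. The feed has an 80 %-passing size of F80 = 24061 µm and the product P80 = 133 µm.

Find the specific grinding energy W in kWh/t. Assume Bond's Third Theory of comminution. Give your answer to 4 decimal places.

W = 10 Wi (P80^-0.5 − F80^-0.5)
1/√133 = 0.086711;  1/√24061 = 0.006447
W = 10·12.9·(0.086711 − 0.006447) = 10.3541 kWh/t

W = 10.3541 kWh/t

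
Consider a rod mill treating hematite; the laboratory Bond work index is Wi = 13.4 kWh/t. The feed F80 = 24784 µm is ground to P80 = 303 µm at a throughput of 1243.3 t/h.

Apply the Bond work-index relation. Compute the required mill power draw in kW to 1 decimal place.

Bond:  W = 10 Wi (1/√P − 1/√F)
W = 10·13.4·(1/√303 − 1/√24784) = 10·13.4·(0.051096) = 6.8469 kWh/t
Mill draw = 6.8469 × 1243.3 = 8512.8 kW

P = 8512.8 kW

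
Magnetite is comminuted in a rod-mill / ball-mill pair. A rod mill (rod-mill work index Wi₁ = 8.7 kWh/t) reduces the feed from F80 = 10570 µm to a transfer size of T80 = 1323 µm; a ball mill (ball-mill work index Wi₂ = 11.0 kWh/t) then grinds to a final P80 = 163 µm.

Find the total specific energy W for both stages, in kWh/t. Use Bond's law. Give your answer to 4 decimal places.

W_Bond = 10·Wi·(1/√P₈₀ − 1/√F₈₀)
Stage 1 (10570→1323 µm, Wi₁=8.7): W₁ = 10·8.7·(0.027493 − 0.009727) = 1.5457 kWh/t
Stage 2 (1323→163 µm, Wi₂=11.0): W₂ = 10·11.0·(0.078326 − 0.027493) = 5.5916 kWh/t
W = W₁ + W₂ = 1.5457 + 5.5916 = 7.1373 kWh/t

W = 7.1373 kWh/t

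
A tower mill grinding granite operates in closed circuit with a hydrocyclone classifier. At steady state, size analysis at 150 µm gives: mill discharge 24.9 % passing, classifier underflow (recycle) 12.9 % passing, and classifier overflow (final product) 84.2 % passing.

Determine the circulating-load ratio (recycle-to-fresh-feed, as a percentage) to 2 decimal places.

Balance %-passing 150 µm (r = R/F):
d + r·d = r·u + o → r(d−u) = o−d
r = (84.2 − 24.9)/(24.9 − 12.9) = 59.3/12.0 = 4.9417
CL = 100·r = 494.17 %

CL = 494.17 %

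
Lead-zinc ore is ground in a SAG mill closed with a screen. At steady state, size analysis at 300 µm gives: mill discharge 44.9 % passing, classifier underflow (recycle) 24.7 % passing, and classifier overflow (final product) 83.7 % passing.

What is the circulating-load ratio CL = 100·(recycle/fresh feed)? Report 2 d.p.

CL = 192.08 %

Let r = R/F. Size balance at 300 µm:
d + r·d = r·u + o → r(d−u) = o−d
r = (83.7 − 44.9)/(44.9 − 24.7) = 38.8/20.2 = 1.9208
CL = 100·r = 192.08 %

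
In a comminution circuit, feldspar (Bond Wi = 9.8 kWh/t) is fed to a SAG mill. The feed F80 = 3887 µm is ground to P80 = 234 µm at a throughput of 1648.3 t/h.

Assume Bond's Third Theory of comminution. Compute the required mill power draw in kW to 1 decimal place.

P = 7968.8 kW

W_Bond = 10·Wi·(1/√P₈₀ − 1/√F₈₀)
W = 10·9.8·(1/√234 − 1/√3887) = 10·9.8·(0.049332) = 4.8346 kWh/t
Mill draw = 4.8346 × 1648.3 = 7968.8 kW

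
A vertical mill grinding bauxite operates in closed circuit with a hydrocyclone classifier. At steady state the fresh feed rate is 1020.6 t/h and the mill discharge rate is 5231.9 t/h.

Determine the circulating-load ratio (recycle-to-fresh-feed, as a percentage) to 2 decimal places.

CL = 412.63 %

M = F + R at steady state, so:
R = M − F = 5231.9 − 1020.6 = 4211.3 t/h
CL = 100·R/F = 100·4211.3/1020.6 = 412.63 %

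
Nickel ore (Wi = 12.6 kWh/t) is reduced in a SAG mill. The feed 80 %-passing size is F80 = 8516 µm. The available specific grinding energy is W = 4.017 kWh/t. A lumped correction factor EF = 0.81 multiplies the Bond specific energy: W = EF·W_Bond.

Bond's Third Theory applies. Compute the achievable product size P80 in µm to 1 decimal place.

P80 = 396.9 µm

W = 10 Wi (P80^-0.5 − F80^-0.5)
W_Bond = W / EF = 4.017 / 0.81 = 4.9593 kWh/t
⇒ 1/√P80 = W_Bond/(10·Wi) + 1/√F80
  = 4.9593/(10·12.6) + 1/√8516 = 0.039359 + 0.010836 = 0.050196
P80 = (1/0.050196)² = 19.9221² = 396.89 µm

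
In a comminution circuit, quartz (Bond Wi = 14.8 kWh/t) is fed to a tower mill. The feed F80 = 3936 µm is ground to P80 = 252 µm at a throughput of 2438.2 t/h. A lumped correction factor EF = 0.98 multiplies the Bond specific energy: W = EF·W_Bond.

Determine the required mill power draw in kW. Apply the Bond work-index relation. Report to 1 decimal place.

P = 16640.2 kW

W = 10·Wi·[P80^(−½) − F80^(−½)]
W = 10·14.8·(1/√252 − 1/√3936) = 10·14.8·(0.047055) = 6.9641 kWh/t
W_actual = 0.98 × 6.9641 = 6.8248 kWh/t
Power = W × throughput = 6.8248 kWh/t × 2438.2 t/h = 16640.2 kW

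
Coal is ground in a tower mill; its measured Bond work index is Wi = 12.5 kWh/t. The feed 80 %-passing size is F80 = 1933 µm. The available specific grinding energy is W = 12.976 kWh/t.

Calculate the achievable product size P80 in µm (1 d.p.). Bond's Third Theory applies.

P80 = 62.4 µm

Bond: W = 10·Wi·(1/√P80 − 1/√F80)
P80^-0.5 = F80^-0.5 + W/(10 Wi)
  = 12.9760/(10·12.5) + 1/√1933 = 0.103808 + 0.022745 = 0.126553
P80 = (1/0.126553)² = 7.9018² = 62.44 µm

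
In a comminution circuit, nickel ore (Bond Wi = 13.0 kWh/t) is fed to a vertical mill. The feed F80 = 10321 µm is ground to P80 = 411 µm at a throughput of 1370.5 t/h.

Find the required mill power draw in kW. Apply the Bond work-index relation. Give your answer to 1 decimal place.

P = 7034.5 kW

Bond:  W = 10 Wi (1/√P − 1/√F)
W = 10·13.0·(1/√411 − 1/√10321) = 10·13.0·(0.039483) = 5.1328 kWh/t
Mill draw = 5.1328 × 1370.5 = 7034.5 kW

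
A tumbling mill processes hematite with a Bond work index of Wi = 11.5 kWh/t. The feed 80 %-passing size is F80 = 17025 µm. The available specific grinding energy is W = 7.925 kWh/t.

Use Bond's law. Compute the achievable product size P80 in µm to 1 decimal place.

P80 = 170.5 µm

W = 10·Wi·(P80^(-½) − F80^(-½))
1/√P80 = 1/√F80 + W/(10·Wi)
  = 7.9250/(10·11.5) + 1/√17025 = 0.068913 + 0.007664 = 0.076577
P80 = (1/0.076577)² = 13.0587² = 170.53 µm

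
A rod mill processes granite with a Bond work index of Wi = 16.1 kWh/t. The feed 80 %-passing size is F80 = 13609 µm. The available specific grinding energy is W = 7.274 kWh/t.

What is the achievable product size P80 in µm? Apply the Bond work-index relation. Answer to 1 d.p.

W = 10 Wi / √P80 − 10 Wi / √F80
⇒ 1/√P80 = W/(10·Wi) + 1/√F80
  = 7.2740/(10·16.1) + 1/√13609 = 0.045180 + 0.008572 = 0.053752
P80 = (1/0.053752)² = 18.6039² = 346.10 µm

P80 = 346.1 µm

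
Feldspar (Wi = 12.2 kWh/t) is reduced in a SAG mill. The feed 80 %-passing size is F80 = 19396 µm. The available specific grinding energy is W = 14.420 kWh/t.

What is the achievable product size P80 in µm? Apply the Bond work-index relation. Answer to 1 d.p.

P80 = 63.6 µm

W = 10·Wi·[P80^(−½) − F80^(−½)]
1/√P80 = 1/√F80 + W/(10·Wi)
  = 14.4200/(10·12.2) + 1/√19396 = 0.118197 + 0.007180 = 0.125377
P80 = (1/0.125377)² = 7.9759² = 63.62 µm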